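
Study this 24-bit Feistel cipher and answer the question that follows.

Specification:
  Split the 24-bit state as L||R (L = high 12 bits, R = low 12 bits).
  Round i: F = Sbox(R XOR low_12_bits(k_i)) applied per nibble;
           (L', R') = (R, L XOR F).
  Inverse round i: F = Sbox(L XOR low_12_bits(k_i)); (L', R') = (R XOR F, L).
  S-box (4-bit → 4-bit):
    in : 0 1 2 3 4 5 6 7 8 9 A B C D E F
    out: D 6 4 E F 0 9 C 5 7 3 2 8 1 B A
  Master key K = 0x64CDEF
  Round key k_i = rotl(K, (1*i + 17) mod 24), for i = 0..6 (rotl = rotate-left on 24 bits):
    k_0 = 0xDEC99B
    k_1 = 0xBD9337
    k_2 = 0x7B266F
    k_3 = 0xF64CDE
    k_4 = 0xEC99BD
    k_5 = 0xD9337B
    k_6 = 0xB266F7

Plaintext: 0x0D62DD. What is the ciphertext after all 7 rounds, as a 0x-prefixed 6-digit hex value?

0xC95E88

s_0 = plaintext = 0x0D62DD
s_1 = Round(s_0, k_0) = 0x2DD22F
s_2 = Round(s_1, k_1) = 0x22F4B8
s_3 = Round(s_2, k_2) = 0x4B8633
s_4 = Round(s_3, k_3) = 0x633709
s_5 = Round(s_4, k_4) = 0x709D1C
s_6 = Round(s_5, k_5) = 0xD1CC95
s_7 = Round(s_6, k_6) = 0xC95E88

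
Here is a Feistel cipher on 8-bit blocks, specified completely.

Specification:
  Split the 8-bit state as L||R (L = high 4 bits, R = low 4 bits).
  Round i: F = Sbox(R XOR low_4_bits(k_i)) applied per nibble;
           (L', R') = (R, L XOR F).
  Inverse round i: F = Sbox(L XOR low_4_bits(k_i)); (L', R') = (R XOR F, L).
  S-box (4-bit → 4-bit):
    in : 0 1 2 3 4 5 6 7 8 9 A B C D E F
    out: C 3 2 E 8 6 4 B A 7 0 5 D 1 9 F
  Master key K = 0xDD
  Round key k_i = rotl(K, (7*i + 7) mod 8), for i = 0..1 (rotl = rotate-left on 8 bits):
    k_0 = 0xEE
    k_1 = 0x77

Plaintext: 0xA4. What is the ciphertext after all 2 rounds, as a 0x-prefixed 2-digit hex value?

0xA5

s_0 = plaintext = 0xA4
s_1 = Round(s_0, k_0) = 0x4A
s_2 = Round(s_1, k_1) = 0xA5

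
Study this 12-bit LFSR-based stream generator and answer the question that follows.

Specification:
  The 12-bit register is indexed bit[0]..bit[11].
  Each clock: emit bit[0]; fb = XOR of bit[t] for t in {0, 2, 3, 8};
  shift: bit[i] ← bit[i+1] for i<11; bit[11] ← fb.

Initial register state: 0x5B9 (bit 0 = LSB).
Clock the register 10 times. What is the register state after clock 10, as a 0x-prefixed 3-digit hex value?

0x4D5

reg_0 = 0x5B9
clock 1: out=1, reg = 0xADC
clock 2: out=0, reg = 0x56E
clock 3: out=0, reg = 0xAB7
clock 4: out=1, reg = 0x55B
clock 5: out=1, reg = 0xAAD
clock 6: out=1, reg = 0xD56
clock 7: out=0, reg = 0x6AB
clock 8: out=1, reg = 0x355
clock 9: out=1, reg = 0x9AA
clock 10: out=0, reg = 0x4D5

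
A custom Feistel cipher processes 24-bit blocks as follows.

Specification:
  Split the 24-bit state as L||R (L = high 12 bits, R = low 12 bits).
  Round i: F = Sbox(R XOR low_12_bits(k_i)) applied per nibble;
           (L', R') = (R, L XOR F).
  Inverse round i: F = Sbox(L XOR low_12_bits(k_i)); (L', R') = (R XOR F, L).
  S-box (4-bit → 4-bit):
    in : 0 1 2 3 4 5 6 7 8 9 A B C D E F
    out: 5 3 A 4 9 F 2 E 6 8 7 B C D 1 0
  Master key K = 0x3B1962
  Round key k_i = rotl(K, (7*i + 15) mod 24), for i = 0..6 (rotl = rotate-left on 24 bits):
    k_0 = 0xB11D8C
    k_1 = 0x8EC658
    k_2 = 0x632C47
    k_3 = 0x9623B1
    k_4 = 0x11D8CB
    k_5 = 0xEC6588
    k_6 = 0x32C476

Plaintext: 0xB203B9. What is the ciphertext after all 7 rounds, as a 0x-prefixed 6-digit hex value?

s_0 = plaintext = 0xB203B9
s_1 = Round(s_0, k_0) = 0x3B9A6F
s_2 = Round(s_1, k_1) = 0xA6FFF7
s_3 = Round(s_2, k_2) = 0xFF7EDA
s_4 = Round(s_3, k_3) = 0xEDA2DC
s_5 = Round(s_4, k_4) = 0x2DC9E4
s_6 = Round(s_5, k_5) = 0x9E4EF0
s_7 = Round(s_6, k_6) = 0xEF0E86

0xEF0E86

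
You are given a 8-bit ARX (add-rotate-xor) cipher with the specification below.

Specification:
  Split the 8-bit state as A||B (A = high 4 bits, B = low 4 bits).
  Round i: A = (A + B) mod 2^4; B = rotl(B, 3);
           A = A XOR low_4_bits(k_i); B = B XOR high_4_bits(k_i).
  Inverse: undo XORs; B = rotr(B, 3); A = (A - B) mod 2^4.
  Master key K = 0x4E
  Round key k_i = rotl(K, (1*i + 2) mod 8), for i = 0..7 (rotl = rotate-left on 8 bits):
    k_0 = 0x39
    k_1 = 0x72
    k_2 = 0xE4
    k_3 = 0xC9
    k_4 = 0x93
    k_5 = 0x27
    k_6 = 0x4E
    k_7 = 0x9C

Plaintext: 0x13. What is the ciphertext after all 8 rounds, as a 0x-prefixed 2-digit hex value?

0xB3

s_0 = plaintext = 0x13
s_1 = Round(s_0, k_0) = 0xDA
s_2 = Round(s_1, k_1) = 0x52
s_3 = Round(s_2, k_2) = 0x3F
s_4 = Round(s_3, k_3) = 0xB3
s_5 = Round(s_4, k_4) = 0xD0
s_6 = Round(s_5, k_5) = 0xA2
s_7 = Round(s_6, k_6) = 0x25
s_8 = Round(s_7, k_7) = 0xB3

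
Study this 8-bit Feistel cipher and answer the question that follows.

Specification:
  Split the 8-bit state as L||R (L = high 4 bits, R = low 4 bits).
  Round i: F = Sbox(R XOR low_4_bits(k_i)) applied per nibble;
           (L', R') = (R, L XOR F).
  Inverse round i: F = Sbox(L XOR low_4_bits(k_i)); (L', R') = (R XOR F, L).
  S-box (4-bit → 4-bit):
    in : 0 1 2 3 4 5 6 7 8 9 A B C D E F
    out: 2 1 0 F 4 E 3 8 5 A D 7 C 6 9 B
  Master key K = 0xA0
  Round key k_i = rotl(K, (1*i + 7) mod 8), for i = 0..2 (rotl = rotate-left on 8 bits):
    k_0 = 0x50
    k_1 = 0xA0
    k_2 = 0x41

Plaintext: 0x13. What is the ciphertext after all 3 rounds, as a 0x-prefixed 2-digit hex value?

0xA9

s_0 = plaintext = 0x13
s_1 = Round(s_0, k_0) = 0x3E
s_2 = Round(s_1, k_1) = 0xEA
s_3 = Round(s_2, k_2) = 0xA9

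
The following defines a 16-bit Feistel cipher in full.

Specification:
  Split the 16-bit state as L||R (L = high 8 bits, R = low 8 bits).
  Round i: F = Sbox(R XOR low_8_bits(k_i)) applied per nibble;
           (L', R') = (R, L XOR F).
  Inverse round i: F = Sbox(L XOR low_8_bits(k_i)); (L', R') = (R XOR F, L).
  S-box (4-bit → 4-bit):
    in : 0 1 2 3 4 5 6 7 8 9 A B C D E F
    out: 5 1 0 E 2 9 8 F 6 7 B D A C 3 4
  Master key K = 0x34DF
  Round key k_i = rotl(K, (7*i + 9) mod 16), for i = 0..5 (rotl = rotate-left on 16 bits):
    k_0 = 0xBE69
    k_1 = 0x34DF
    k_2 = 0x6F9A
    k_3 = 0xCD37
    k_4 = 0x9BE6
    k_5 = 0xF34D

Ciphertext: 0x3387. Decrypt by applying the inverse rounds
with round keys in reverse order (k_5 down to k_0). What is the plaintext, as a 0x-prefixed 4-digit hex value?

s_0 = ciphertext = 0x3387
s_1 = InvRound(s_0, k_5) = 0x7433
s_2 = InvRound(s_1, k_4) = 0x4374
s_3 = InvRound(s_2, k_3) = 0x8643
s_4 = InvRound(s_3, k_2) = 0x5986
s_5 = InvRound(s_4, k_1) = 0xEE59
s_6 = InvRound(s_5, k_0) = 0x36EE

0x36EE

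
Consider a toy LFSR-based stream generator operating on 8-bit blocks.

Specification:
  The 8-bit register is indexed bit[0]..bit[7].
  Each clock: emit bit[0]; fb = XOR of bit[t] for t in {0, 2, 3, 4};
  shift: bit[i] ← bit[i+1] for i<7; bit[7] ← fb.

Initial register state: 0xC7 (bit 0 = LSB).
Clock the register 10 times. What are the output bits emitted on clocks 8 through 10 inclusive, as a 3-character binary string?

101

reg_0 = 0xC7
clock 1: out=1, reg = 0x63
clock 2: out=1, reg = 0xB1
clock 3: out=1, reg = 0x58
clock 4: out=0, reg = 0x2C
clock 5: out=0, reg = 0x16
clock 6: out=0, reg = 0x0B
clock 7: out=1, reg = 0x05
clock 8: out=1, reg = 0x02
clock 9: out=0, reg = 0x01
clock 10: out=1, reg = 0x80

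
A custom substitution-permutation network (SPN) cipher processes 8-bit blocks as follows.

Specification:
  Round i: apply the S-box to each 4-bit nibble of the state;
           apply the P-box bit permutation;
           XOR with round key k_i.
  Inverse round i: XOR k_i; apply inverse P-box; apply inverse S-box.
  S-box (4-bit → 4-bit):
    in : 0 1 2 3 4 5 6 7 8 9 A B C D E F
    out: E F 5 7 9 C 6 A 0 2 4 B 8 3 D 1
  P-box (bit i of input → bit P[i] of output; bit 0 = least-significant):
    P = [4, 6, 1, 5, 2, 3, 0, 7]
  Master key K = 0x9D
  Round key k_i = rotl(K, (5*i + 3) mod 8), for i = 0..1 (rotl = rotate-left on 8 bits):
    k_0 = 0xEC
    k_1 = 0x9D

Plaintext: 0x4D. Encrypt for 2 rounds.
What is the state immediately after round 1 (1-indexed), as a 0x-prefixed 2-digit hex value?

s_0 = plaintext = 0x4D
s_1 = Round(s_0, k_0) = 0x38
s_2 = Round(s_1, k_1) = 0x90

0x38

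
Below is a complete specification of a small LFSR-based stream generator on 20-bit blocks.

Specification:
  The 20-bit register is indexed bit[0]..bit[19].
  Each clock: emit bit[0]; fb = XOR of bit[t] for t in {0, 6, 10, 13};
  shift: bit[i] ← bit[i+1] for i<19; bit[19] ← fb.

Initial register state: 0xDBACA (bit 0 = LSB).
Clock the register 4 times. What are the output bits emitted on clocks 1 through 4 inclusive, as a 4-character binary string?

0101

reg_0 = 0xDBACA
clock 1: out=0, reg = 0x6DD65
clock 2: out=1, reg = 0xB6EB2
clock 3: out=0, reg = 0x5B759
clock 4: out=1, reg = 0x2DBAC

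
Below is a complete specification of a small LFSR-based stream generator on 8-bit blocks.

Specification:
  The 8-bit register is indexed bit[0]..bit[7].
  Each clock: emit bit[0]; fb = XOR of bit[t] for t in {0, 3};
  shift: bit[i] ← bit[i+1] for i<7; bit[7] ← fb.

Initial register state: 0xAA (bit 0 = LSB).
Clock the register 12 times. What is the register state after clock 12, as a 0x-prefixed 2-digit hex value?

0x45

reg_0 = 0xAA
clock 1: out=0, reg = 0xD5
clock 2: out=1, reg = 0xEA
clock 3: out=0, reg = 0xF5
clock 4: out=1, reg = 0xFA
clock 5: out=0, reg = 0xFD
clock 6: out=1, reg = 0x7E
clock 7: out=0, reg = 0xBF
clock 8: out=1, reg = 0x5F
clock 9: out=1, reg = 0x2F
clock 10: out=1, reg = 0x17
clock 11: out=1, reg = 0x8B
clock 12: out=1, reg = 0x45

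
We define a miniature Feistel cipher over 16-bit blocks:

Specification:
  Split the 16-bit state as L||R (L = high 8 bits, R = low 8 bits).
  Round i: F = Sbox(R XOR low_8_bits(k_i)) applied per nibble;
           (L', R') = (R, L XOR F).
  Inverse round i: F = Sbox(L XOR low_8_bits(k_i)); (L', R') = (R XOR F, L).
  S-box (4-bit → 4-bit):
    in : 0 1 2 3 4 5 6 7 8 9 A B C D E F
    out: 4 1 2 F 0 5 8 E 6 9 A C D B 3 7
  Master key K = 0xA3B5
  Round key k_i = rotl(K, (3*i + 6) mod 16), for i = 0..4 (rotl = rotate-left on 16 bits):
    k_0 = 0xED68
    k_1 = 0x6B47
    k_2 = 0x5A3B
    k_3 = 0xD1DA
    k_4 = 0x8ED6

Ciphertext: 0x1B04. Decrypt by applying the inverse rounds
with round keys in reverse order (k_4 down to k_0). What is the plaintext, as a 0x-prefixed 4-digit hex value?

s_0 = ciphertext = 0x1B04
s_1 = InvRound(s_0, k_4) = 0xDF1B
s_2 = InvRound(s_1, k_3) = 0x5EDF
s_3 = InvRound(s_2, k_2) = 0x5A5E
s_4 = InvRound(s_3, k_1) = 0x455A
s_5 = InvRound(s_4, k_0) = 0x7145

0x7145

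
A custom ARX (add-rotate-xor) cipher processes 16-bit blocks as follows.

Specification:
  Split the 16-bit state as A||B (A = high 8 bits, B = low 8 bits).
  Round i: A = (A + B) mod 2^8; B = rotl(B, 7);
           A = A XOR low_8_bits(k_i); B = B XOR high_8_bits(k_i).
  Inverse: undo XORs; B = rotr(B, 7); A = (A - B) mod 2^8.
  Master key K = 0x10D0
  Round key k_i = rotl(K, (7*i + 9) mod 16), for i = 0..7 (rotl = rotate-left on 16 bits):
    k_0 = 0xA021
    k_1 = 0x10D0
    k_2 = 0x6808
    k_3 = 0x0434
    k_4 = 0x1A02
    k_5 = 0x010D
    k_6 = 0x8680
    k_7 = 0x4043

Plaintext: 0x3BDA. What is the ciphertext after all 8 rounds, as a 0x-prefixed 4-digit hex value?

0x13D8

s_0 = plaintext = 0x3BDA
s_1 = Round(s_0, k_0) = 0x34CD
s_2 = Round(s_1, k_1) = 0xD1F6
s_3 = Round(s_2, k_2) = 0xCF13
s_4 = Round(s_3, k_3) = 0xD68D
s_5 = Round(s_4, k_4) = 0x61DC
s_6 = Round(s_5, k_5) = 0x306F
s_7 = Round(s_6, k_6) = 0x1F31
s_8 = Round(s_7, k_7) = 0x13D8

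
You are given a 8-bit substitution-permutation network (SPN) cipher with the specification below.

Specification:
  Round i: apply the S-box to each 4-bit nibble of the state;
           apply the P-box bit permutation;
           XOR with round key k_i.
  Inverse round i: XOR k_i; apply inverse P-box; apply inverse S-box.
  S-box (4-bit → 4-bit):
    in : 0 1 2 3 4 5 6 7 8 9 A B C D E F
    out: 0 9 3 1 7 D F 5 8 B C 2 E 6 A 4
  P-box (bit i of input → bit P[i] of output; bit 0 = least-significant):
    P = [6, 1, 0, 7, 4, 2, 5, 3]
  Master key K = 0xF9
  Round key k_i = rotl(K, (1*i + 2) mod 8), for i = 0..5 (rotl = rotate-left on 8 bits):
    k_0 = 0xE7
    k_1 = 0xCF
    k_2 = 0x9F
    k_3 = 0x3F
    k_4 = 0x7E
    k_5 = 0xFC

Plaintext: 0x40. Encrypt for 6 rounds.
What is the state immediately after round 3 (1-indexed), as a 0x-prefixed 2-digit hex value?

s_0 = plaintext = 0x40
s_1 = Round(s_0, k_0) = 0xD3
s_2 = Round(s_1, k_1) = 0xAB
s_3 = Round(s_2, k_2) = 0xB5
s_4 = Round(s_3, k_3) = 0xFA
s_5 = Round(s_4, k_4) = 0xDF
s_6 = Round(s_5, k_5) = 0xD9

0xB5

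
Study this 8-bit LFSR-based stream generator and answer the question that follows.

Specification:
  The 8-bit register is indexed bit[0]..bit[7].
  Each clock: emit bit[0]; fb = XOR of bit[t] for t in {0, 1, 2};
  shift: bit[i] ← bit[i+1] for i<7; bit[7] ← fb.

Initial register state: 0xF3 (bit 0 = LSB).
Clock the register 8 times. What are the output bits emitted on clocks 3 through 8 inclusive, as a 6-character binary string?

001111

reg_0 = 0xF3
clock 1: out=1, reg = 0x79
clock 2: out=1, reg = 0xBC
clock 3: out=0, reg = 0xDE
clock 4: out=0, reg = 0x6F
clock 5: out=1, reg = 0xB7
clock 6: out=1, reg = 0xDB
clock 7: out=1, reg = 0x6D
clock 8: out=1, reg = 0x36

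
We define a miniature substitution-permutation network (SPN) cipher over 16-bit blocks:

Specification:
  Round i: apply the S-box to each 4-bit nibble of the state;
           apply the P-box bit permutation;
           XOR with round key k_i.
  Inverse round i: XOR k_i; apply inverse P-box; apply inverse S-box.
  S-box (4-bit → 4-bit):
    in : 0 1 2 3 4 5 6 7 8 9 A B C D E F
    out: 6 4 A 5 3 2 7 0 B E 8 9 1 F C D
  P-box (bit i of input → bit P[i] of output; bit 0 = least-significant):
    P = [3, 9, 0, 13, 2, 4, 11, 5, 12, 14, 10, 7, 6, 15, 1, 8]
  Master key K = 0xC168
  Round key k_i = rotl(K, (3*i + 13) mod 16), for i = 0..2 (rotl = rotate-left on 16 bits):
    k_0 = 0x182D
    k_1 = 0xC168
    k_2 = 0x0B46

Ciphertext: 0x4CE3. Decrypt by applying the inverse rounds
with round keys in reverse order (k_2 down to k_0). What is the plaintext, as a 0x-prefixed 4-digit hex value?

s_0 = ciphertext = 0x4CE3
s_1 = InvRound(s_0, k_2) = 0xA9B0
s_2 = InvRound(s_1, k_1) = 0xC20B
s_3 = InvRound(s_2, k_0) = 0x04F5

0x04F5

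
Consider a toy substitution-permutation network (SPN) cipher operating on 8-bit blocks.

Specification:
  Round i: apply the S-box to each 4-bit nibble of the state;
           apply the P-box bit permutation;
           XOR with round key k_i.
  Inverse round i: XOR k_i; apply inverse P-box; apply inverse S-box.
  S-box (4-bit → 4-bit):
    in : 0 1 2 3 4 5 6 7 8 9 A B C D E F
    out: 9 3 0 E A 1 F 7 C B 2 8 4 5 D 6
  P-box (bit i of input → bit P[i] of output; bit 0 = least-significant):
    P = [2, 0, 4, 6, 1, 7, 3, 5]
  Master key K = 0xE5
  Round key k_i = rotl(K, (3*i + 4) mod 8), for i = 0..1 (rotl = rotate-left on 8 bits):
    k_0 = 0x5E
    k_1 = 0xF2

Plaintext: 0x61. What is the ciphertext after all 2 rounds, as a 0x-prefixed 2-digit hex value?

s_0 = plaintext = 0x61
s_1 = Round(s_0, k_0) = 0xF1
s_2 = Round(s_1, k_1) = 0x7F

0x7F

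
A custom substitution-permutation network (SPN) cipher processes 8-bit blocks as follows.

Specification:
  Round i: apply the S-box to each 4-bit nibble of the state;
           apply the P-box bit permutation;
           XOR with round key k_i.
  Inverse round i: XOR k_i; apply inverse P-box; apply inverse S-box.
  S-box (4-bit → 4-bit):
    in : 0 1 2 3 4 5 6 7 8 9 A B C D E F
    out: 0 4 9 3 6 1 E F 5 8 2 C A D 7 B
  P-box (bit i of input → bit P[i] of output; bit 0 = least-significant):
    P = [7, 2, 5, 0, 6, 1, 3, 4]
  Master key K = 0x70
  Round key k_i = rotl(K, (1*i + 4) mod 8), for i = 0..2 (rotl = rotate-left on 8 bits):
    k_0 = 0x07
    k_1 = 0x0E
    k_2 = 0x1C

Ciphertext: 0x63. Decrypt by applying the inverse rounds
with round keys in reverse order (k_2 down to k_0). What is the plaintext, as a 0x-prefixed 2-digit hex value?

s_0 = ciphertext = 0x63
s_1 = InvRound(s_0, k_2) = 0x76
s_2 = InvRound(s_1, k_1) = 0xD1
s_3 = InvRound(s_2, k_0) = 0xF3

0xF3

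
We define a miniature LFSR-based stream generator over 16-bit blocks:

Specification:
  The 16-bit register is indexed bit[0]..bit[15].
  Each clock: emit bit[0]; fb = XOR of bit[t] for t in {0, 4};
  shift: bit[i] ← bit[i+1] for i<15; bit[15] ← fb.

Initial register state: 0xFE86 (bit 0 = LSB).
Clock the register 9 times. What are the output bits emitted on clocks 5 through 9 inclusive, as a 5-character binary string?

00010

reg_0 = 0xFE86
clock 1: out=0, reg = 0x7F43
clock 2: out=1, reg = 0xBFA1
clock 3: out=1, reg = 0xDFD0
clock 4: out=0, reg = 0xEFE8
clock 5: out=0, reg = 0x77F4
clock 6: out=0, reg = 0xBBFA
clock 7: out=0, reg = 0xDDFD
clock 8: out=1, reg = 0x6EFE
clock 9: out=0, reg = 0xB77F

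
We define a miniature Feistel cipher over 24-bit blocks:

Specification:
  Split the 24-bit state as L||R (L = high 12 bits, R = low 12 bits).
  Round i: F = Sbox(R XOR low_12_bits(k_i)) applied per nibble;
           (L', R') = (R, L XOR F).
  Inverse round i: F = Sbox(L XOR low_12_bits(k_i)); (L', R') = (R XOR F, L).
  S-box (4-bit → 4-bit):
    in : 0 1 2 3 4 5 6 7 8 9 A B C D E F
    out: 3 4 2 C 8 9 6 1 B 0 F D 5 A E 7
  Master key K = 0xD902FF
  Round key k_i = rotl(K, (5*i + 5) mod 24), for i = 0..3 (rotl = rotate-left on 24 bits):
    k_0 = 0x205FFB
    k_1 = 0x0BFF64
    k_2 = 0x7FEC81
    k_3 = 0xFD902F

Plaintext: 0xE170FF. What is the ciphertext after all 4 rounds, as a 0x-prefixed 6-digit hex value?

0x653067

s_0 = plaintext = 0xE170FF
s_1 = Round(s_0, k_0) = 0x0FF92F
s_2 = Round(s_1, k_1) = 0x92F672
s_3 = Round(s_2, k_2) = 0x672653
s_4 = Round(s_3, k_3) = 0x653067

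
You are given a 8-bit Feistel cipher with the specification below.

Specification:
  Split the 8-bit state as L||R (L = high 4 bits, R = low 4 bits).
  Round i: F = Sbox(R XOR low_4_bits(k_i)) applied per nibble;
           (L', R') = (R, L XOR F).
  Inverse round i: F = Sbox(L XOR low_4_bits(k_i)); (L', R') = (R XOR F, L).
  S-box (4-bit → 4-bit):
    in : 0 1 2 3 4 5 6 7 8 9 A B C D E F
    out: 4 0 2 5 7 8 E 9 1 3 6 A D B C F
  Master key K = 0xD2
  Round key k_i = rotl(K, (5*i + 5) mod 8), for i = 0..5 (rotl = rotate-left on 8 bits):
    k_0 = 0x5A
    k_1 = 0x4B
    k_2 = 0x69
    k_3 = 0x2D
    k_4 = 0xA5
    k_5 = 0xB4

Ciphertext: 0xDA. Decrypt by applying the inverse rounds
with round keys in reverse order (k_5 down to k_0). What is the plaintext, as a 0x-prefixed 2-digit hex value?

s_0 = ciphertext = 0xDA
s_1 = InvRound(s_0, k_5) = 0x9D
s_2 = InvRound(s_1, k_4) = 0x09
s_3 = InvRound(s_2, k_3) = 0x20
s_4 = InvRound(s_3, k_2) = 0xA2
s_5 = InvRound(s_4, k_1) = 0x2A
s_6 = InvRound(s_5, k_0) = 0xB2

0xB2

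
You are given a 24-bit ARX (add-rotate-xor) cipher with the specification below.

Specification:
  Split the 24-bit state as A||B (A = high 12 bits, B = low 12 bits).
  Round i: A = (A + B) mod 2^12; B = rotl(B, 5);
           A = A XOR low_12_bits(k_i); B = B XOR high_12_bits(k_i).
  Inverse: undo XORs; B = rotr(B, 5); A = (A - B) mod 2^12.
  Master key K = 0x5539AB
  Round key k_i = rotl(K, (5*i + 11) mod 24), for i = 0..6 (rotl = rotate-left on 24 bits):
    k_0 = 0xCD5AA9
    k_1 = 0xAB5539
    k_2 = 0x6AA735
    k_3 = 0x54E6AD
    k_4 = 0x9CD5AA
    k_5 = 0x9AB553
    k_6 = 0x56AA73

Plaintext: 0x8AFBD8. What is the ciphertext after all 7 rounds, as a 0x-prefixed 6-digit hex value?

0x6DC386

s_0 = plaintext = 0x8AFBD8
s_1 = Round(s_0, k_0) = 0xE2E7C2
s_2 = Round(s_1, k_1) = 0x0C92FA
s_3 = Round(s_2, k_2) = 0x4F69EF
s_4 = Round(s_3, k_3) = 0x8488BD
s_5 = Round(s_4, k_4) = 0x4AFE7C
s_6 = Round(s_5, k_5) = 0x678637
s_7 = Round(s_6, k_6) = 0x6DC386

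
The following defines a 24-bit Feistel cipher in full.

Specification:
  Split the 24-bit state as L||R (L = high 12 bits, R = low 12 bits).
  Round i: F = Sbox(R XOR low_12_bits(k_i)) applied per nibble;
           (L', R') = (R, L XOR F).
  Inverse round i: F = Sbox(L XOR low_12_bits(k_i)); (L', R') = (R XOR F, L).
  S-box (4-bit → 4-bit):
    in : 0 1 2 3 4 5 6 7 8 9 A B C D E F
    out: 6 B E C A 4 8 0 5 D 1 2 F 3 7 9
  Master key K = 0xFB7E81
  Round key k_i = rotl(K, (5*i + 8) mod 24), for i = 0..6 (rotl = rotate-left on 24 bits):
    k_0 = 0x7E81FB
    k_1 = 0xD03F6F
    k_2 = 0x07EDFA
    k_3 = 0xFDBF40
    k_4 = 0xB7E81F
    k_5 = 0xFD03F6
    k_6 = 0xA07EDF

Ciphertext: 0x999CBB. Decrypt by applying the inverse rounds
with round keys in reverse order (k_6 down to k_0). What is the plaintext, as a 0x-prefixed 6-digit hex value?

s_0 = ciphertext = 0x999CBB
s_1 = InvRound(s_0, k_6) = 0xC13999
s_2 = InvRound(s_1, k_5) = 0x0EDC13
s_3 = InvRound(s_2, k_4) = 0x98D0ED
s_4 = InvRound(s_3, k_3) = 0x81E98D
s_5 = InvRound(s_4, k_2) = 0xDF781E
s_6 = InvRound(s_5, k_1) = 0x6CBDF7
s_7 = InvRound(s_6, k_0) = 0xD316CB

0xD316CB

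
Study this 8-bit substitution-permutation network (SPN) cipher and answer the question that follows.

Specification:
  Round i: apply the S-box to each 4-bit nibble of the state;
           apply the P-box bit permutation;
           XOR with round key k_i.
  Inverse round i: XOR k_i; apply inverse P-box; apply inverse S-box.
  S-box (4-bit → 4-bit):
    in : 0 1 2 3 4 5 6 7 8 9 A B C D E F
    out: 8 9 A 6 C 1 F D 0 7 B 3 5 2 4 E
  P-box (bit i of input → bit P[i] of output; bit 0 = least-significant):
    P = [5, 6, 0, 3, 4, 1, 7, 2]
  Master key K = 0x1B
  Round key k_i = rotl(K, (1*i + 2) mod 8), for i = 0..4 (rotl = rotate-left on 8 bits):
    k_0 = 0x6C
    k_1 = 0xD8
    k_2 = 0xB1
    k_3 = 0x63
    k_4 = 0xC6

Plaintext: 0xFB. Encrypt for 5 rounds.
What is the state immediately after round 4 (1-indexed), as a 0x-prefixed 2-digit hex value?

0x15

s_0 = plaintext = 0xFB
s_1 = Round(s_0, k_0) = 0x8A
s_2 = Round(s_1, k_1) = 0xB0
s_3 = Round(s_2, k_2) = 0xAB
s_4 = Round(s_3, k_3) = 0x15
s_5 = Round(s_4, k_4) = 0xF2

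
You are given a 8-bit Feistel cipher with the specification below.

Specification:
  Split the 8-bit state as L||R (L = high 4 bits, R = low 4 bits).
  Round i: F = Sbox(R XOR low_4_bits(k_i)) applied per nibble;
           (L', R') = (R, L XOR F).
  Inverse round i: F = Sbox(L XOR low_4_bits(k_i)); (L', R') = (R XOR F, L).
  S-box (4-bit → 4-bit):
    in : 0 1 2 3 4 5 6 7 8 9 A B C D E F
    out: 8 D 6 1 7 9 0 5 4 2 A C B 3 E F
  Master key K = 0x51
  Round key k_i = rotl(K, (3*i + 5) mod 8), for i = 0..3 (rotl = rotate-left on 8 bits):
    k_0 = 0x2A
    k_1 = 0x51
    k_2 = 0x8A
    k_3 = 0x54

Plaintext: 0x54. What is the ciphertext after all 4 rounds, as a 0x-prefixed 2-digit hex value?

0xCA

s_0 = plaintext = 0x54
s_1 = Round(s_0, k_0) = 0x4B
s_2 = Round(s_1, k_1) = 0xBE
s_3 = Round(s_2, k_2) = 0xEC
s_4 = Round(s_3, k_3) = 0xCA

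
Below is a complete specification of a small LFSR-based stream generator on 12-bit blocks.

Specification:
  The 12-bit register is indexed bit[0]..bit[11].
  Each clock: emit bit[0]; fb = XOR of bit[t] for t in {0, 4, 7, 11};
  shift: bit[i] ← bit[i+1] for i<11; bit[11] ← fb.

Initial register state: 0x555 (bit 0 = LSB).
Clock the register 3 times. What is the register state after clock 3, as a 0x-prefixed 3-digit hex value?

0xCAA

reg_0 = 0x555
clock 1: out=1, reg = 0x2AA
clock 2: out=0, reg = 0x955
clock 3: out=1, reg = 0xCAA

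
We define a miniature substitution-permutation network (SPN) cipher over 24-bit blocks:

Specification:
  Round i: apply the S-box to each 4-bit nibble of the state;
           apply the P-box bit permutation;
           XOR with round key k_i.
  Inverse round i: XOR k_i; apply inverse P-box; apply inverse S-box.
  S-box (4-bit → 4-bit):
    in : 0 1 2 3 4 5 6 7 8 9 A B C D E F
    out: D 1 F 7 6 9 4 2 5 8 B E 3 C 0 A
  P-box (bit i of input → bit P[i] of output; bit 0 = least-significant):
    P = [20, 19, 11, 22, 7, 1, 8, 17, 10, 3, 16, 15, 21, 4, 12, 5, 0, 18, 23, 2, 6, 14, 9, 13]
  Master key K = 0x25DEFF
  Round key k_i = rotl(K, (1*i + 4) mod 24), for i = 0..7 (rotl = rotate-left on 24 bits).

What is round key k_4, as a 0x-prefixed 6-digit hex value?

0xDEFF25

K = 0x25DEFF
k_0 = rotl(K, (1*0+4) mod 24) = rotl(K, 4) = 0x5DEFF2
k_1 = rotl(K, (1*1+4) mod 24) = rotl(K, 5) = 0xBBDFE4
k_2 = rotl(K, (1*2+4) mod 24) = rotl(K, 6) = 0x77BFC9
k_3 = rotl(K, (1*3+4) mod 24) = rotl(K, 7) = 0xEF7F92
k_4 = rotl(K, (1*4+4) mod 24) = rotl(K, 8) = 0xDEFF25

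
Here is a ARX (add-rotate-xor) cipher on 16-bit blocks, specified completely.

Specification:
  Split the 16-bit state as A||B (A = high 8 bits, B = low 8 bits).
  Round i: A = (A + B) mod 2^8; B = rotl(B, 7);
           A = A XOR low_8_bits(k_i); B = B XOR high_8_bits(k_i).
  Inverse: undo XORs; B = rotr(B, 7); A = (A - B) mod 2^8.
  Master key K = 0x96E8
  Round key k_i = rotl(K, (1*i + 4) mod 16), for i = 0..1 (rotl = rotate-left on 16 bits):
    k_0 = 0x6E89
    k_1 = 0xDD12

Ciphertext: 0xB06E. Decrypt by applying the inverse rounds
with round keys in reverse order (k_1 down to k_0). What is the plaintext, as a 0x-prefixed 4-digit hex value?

s_0 = ciphertext = 0xB06E
s_1 = InvRound(s_0, k_1) = 0x3B67
s_2 = InvRound(s_1, k_0) = 0xA012

0xA012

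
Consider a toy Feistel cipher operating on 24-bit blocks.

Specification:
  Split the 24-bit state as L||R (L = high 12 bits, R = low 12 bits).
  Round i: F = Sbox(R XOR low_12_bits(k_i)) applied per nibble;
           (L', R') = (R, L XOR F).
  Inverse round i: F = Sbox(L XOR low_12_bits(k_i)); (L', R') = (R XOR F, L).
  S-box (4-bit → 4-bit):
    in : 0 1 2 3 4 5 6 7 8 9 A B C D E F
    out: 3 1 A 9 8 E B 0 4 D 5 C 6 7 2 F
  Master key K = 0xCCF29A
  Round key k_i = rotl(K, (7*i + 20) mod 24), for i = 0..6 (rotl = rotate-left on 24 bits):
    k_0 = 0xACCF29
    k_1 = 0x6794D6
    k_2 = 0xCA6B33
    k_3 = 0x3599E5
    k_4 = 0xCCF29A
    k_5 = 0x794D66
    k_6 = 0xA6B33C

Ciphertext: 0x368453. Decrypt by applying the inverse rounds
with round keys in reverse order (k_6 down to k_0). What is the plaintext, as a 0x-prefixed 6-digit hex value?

s_0 = ciphertext = 0x368453
s_1 = InvRound(s_0, k_6) = 0x7BB368
s_2 = InvRound(s_1, k_5) = 0x61F7BB
s_3 = InvRound(s_2, k_4) = 0xFF561F
s_4 = InvRound(s_3, k_3) = 0xD0CFF5
s_5 = InvRound(s_4, k_2) = 0x46AD0C
s_6 = InvRound(s_5, k_1) = 0xECA46A
s_7 = InvRound(s_6, k_0) = 0x543ECA

0x543ECA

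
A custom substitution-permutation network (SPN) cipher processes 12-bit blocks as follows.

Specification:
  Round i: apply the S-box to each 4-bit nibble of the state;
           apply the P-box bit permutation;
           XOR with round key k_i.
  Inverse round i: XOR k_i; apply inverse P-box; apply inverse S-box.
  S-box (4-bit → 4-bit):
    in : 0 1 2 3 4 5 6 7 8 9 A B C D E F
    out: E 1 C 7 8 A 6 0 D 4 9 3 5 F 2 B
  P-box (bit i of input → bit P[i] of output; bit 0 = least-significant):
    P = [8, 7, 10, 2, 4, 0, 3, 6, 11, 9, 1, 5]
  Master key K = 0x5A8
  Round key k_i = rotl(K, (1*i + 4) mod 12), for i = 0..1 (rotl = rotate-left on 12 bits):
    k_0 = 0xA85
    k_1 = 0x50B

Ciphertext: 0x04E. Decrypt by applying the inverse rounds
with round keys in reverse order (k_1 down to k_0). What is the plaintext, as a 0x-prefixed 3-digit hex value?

s_0 = ciphertext = 0x04E
s_1 = InvRound(s_0, k_1) = 0x758
s_2 = InvRound(s_1, k_0) = 0x1DD

0x1DD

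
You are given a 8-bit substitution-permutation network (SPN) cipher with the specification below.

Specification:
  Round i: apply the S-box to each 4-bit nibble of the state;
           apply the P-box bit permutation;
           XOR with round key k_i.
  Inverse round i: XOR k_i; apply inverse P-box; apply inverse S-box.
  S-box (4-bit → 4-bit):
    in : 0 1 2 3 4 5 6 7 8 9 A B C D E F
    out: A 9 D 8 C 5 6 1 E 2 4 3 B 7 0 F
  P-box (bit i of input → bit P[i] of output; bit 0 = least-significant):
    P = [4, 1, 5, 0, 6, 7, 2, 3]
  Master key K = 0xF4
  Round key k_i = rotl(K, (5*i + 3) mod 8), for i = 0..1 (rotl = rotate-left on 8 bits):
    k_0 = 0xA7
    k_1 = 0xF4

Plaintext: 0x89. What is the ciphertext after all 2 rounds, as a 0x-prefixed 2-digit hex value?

s_0 = plaintext = 0x89
s_1 = Round(s_0, k_0) = 0x29
s_2 = Round(s_1, k_1) = 0xBA

0xBA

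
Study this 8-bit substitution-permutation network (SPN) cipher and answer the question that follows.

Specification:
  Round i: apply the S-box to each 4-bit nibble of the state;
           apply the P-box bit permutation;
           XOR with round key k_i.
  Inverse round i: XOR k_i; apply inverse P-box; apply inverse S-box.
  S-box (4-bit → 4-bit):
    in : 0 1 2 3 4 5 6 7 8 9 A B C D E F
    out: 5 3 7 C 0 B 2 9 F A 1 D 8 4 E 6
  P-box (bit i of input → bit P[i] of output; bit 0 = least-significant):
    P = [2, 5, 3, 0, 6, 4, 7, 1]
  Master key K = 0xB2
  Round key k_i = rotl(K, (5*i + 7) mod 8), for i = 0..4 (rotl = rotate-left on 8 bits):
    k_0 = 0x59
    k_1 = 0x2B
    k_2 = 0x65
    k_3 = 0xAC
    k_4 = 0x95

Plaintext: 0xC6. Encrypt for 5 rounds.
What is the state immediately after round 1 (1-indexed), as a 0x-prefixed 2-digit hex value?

0x7B

s_0 = plaintext = 0xC6
s_1 = Round(s_0, k_0) = 0x7B
s_2 = Round(s_1, k_1) = 0x64
s_3 = Round(s_2, k_2) = 0x75
s_4 = Round(s_3, k_3) = 0xCB
s_5 = Round(s_4, k_4) = 0x9A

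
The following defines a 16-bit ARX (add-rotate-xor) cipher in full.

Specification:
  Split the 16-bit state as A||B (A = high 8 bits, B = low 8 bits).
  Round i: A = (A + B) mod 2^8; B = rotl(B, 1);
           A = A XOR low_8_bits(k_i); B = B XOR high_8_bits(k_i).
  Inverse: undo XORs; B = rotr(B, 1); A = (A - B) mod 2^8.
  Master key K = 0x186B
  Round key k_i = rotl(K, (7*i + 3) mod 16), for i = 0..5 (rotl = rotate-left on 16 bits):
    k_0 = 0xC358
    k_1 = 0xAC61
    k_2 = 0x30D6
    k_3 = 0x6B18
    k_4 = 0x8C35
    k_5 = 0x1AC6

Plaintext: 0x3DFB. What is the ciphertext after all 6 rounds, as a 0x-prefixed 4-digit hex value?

0xFF63

s_0 = plaintext = 0x3DFB
s_1 = Round(s_0, k_0) = 0x6034
s_2 = Round(s_1, k_1) = 0xF5C4
s_3 = Round(s_2, k_2) = 0x6FB9
s_4 = Round(s_3, k_3) = 0x3018
s_5 = Round(s_4, k_4) = 0x7DBC
s_6 = Round(s_5, k_5) = 0xFF63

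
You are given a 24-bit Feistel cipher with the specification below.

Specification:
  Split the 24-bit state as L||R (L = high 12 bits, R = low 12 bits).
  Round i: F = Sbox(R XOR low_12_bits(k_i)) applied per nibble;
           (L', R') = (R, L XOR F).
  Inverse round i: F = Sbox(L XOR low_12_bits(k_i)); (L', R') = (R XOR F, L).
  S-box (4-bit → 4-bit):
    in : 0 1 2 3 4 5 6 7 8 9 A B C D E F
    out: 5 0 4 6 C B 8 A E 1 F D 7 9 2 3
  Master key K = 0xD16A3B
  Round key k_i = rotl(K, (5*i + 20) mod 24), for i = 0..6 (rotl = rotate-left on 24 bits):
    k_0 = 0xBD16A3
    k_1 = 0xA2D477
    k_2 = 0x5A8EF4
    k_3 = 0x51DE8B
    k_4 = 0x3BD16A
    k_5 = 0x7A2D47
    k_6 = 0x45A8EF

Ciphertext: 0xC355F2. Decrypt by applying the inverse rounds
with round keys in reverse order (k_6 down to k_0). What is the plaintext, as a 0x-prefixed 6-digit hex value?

0x205A7C

s_0 = ciphertext = 0xC355F2
s_1 = InvRound(s_0, k_6) = 0x96DC35
s_2 = InvRound(s_1, k_5) = 0x07A96D
s_3 = InvRound(s_2, k_4) = 0x96807A
s_4 = InvRound(s_3, k_3) = 0xA5C968
s_5 = InvRound(s_4, k_2) = 0x596A5C
s_6 = InvRound(s_5, k_1) = 0xA7C596
s_7 = InvRound(s_6, k_0) = 0x205A7C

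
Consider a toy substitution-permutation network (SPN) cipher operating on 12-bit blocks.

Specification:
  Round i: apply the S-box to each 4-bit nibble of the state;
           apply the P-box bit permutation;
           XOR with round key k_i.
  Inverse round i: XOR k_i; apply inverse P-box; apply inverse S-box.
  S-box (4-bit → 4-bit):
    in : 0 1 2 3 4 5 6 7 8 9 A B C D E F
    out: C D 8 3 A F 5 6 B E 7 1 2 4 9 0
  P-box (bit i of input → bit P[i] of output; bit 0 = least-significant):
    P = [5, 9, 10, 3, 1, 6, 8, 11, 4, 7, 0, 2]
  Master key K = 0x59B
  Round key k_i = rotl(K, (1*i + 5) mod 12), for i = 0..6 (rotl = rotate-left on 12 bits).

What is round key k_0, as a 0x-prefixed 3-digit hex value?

K = 0x59B
k_0 = rotl(K, (1*0+5) mod 12) = rotl(K, 5) = 0x36B

0x36B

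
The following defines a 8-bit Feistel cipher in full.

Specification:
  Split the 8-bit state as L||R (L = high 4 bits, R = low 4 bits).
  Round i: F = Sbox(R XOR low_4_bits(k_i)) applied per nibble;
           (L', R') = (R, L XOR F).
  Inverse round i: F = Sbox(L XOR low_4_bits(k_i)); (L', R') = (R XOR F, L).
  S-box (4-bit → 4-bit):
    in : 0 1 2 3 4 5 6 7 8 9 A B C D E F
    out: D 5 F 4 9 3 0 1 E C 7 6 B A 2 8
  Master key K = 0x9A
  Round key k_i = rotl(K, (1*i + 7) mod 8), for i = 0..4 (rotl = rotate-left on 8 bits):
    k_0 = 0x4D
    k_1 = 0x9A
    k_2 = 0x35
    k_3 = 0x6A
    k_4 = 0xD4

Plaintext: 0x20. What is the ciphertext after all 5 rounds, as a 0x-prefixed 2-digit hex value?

s_0 = plaintext = 0x20
s_1 = Round(s_0, k_0) = 0x08
s_2 = Round(s_1, k_1) = 0x8F
s_3 = Round(s_2, k_2) = 0xFF
s_4 = Round(s_3, k_3) = 0xFC
s_5 = Round(s_4, k_4) = 0xC1

0xC1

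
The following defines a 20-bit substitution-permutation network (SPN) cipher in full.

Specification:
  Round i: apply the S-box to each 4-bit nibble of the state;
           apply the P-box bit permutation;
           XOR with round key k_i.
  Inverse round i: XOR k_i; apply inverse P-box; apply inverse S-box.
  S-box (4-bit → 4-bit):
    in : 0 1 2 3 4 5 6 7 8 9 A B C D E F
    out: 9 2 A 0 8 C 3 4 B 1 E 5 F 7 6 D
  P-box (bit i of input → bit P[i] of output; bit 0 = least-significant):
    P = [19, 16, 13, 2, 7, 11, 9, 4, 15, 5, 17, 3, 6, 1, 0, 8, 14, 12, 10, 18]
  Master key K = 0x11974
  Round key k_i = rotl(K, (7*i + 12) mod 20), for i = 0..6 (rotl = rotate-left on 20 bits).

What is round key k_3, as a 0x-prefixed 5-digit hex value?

0xE8232

K = 0x11974
k_0 = rotl(K, (7*0+12) mod 20) = rotl(K, 12) = 0x74119
k_1 = rotl(K, (7*1+12) mod 20) = rotl(K, 19) = 0x08CBA
k_2 = rotl(K, (7*2+12) mod 20) = rotl(K, 6) = 0x65D04
k_3 = rotl(K, (7*3+12) mod 20) = rotl(K, 13) = 0xE8232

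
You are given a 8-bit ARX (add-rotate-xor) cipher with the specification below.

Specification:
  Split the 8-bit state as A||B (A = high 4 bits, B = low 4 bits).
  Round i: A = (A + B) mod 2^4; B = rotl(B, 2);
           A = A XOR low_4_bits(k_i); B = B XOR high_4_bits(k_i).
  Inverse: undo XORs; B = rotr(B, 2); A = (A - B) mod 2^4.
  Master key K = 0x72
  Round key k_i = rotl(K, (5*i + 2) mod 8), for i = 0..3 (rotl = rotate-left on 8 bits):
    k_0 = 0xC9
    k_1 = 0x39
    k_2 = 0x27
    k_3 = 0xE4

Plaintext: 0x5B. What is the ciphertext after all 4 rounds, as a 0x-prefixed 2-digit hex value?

0x2D

s_0 = plaintext = 0x5B
s_1 = Round(s_0, k_0) = 0x92
s_2 = Round(s_1, k_1) = 0x2B
s_3 = Round(s_2, k_2) = 0xAC
s_4 = Round(s_3, k_3) = 0x2D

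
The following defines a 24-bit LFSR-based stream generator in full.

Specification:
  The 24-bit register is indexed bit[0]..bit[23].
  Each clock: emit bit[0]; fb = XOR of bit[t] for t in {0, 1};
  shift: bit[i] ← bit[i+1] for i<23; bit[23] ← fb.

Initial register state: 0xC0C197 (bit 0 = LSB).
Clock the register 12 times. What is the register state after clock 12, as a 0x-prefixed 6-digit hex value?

0x15CC0C

reg_0 = 0xC0C197
clock 1: out=1, reg = 0x6060CB
clock 2: out=1, reg = 0x303065
clock 3: out=1, reg = 0x981832
clock 4: out=0, reg = 0xCC0C19
clock 5: out=1, reg = 0xE6060C
clock 6: out=0, reg = 0x730306
clock 7: out=0, reg = 0xB98183
clock 8: out=1, reg = 0x5CC0C1
clock 9: out=1, reg = 0xAE6060
clock 10: out=0, reg = 0x573030
clock 11: out=0, reg = 0x2B9818
clock 12: out=0, reg = 0x15CC0C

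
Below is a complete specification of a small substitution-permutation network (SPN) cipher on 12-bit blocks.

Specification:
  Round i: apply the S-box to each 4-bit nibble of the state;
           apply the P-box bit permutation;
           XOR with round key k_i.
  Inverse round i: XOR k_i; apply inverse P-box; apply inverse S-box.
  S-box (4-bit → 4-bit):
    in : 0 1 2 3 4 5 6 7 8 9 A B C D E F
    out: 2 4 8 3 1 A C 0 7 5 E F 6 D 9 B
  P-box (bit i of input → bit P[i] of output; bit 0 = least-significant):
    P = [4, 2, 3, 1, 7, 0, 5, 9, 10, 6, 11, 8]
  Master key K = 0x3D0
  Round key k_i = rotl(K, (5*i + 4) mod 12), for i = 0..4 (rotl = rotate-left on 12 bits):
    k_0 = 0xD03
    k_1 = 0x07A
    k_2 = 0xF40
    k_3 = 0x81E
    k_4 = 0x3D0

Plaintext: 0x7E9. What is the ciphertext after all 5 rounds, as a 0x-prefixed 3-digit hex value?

0x431

s_0 = plaintext = 0x7E9
s_1 = Round(s_0, k_0) = 0xF9B
s_2 = Round(s_1, k_1) = 0x584
s_3 = Round(s_2, k_2) = 0xEB1
s_4 = Round(s_3, k_3) = 0xFB7
s_5 = Round(s_4, k_4) = 0x431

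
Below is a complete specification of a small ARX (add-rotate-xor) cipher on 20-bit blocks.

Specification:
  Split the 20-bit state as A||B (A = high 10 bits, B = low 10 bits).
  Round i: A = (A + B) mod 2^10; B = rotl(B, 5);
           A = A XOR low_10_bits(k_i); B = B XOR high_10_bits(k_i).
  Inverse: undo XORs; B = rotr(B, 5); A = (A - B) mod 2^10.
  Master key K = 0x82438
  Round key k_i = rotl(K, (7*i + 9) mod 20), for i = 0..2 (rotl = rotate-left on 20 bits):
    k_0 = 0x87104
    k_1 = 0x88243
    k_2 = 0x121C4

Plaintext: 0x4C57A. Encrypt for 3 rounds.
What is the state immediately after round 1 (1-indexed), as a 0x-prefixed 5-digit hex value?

0xEBD57

s_0 = plaintext = 0x4C57A
s_1 = Round(s_0, k_0) = 0xEBD57
s_2 = Round(s_1, k_1) = 0xD14CA
s_3 = Round(s_2, k_2) = 0x72D0E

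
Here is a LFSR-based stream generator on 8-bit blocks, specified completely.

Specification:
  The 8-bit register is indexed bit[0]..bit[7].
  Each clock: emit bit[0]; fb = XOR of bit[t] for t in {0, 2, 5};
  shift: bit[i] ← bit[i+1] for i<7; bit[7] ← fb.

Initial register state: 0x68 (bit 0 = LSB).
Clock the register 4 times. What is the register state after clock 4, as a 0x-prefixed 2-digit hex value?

reg_0 = 0x68
clock 1: out=0, reg = 0xB4
clock 2: out=0, reg = 0x5A
clock 3: out=0, reg = 0x2D
clock 4: out=1, reg = 0x96

0x96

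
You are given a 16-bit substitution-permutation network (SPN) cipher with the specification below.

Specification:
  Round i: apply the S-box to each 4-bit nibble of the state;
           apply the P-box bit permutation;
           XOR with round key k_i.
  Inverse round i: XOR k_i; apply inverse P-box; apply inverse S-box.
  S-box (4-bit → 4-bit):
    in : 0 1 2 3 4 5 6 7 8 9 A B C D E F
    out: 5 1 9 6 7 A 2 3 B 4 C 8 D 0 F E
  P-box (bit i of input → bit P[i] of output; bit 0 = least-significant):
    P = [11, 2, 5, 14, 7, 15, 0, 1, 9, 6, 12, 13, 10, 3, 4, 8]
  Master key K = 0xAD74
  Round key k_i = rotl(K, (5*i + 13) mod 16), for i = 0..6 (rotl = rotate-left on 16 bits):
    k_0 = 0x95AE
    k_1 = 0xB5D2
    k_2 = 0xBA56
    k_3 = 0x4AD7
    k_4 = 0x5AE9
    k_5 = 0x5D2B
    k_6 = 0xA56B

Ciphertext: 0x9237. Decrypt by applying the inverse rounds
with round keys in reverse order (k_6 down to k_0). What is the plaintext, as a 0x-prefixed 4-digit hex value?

s_0 = ciphertext = 0x9237
s_1 = InvRound(s_0, k_6) = 0xEED6
s_2 = InvRound(s_1, k_5) = 0xFE43
s_3 = InvRound(s_2, k_4) = 0x7B89
s_4 = InvRound(s_3, k_3) = 0xFFB6
s_5 = InvRound(s_4, k_2) = 0x261A
s_6 = InvRound(s_5, k_1) = 0x547D
s_7 = InvRound(s_6, k_0) = 0xA6EB

0xA6EB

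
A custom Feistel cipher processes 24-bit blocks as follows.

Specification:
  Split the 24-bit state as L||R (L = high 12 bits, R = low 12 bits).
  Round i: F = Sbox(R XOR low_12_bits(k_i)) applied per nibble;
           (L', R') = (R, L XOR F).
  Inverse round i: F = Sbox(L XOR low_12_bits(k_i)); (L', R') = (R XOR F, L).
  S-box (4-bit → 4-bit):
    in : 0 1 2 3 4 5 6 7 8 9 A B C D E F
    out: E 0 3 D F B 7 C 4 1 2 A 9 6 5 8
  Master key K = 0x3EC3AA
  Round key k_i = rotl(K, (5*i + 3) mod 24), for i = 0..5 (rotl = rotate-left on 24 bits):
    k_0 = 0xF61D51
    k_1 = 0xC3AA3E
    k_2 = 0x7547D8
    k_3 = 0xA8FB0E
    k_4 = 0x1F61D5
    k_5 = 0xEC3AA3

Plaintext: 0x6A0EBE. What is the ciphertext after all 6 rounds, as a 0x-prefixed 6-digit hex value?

s_0 = plaintext = 0x6A0EBE
s_1 = Round(s_0, k_0) = 0xEBEBF8
s_2 = Round(s_1, k_1) = 0xBF8E29
s_3 = Round(s_2, k_2) = 0xE29A78
s_4 = Round(s_3, k_3) = 0xA78EEE
s_5 = Round(s_4, k_4) = 0xEEE2A2
s_6 = Round(s_5, k_5) = 0x2A2A0E

0x2A2A0E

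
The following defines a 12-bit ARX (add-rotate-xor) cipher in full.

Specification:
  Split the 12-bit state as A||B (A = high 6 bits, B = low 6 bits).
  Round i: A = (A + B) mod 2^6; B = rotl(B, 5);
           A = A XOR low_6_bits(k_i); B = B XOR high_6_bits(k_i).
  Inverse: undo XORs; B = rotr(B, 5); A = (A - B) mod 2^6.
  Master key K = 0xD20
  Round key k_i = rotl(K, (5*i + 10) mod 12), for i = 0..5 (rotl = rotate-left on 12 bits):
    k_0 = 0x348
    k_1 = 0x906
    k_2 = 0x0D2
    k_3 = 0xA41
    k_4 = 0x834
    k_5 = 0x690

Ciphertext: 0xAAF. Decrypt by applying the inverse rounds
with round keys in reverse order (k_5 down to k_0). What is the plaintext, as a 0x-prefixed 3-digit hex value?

0x1EF

s_0 = ciphertext = 0xAAF
s_1 = InvRound(s_0, k_5) = 0x3EB
s_2 = InvRound(s_1, k_4) = 0x956
s_3 = InvRound(s_2, k_3) = 0x97F
s_4 = InvRound(s_3, k_2) = 0xFB9
s_5 = InvRound(s_4, k_1) = 0xFBA
s_6 = InvRound(s_5, k_0) = 0x1EF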